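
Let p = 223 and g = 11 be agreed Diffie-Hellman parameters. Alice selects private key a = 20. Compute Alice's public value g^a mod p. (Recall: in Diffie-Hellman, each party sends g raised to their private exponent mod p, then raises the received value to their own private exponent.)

101

Public value = 11^20 mod 223.
11^1 ≡ 11 (mod 223)
11^2 = (11^1)^2 ≡ 11^2 = 121 ≡ 121 (mod 223)
11^4 = (11^2)^2 ≡ 121^2 = 14641 ≡ 146 (mod 223)
11^8 = (11^4)^2 ≡ 146^2 = 21316 ≡ 131 (mod 223)
11^16 = (11^8)^2 ≡ 131^2 = 17161 ≡ 213 (mod 223)
11^20 = 11^16 · 11^4 ≡ 213 · 146 ≡ 101 (mod 223).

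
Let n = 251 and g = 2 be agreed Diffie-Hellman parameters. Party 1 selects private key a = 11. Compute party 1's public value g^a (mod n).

40

Public value = 2^11 (mod 251).
2^1 ≡ 2 (mod 251)
2^2 = (2^1)^2 ≡ 2^2 = 4 ≡ 4 (mod 251)
2^4 = (2^2)^2 ≡ 4^2 = 16 ≡ 16 (mod 251)
2^8 = (2^4)^2 ≡ 16^2 = 256 ≡ 5 (mod 251)
2^11 = 2^8 · 2^2 · 2^1 ≡ 5 · 4 · 2 ≡ 40 (mod 251).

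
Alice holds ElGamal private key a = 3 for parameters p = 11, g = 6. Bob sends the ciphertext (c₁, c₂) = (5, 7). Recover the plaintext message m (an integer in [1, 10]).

Shared mask s = c₁^a mod p = 5^3 mod 11.
5^1 ≡ 5 (mod 11)
5^2 = (5^1)^2 ≡ 5^2 = 25 ≡ 3 (mod 11)
5^3 = 5^2 · 5^1 ≡ 3 · 5 ≡ 4 (mod 11).
So s = 4; s⁻¹ ≡ 3 (mod 11).
m = c₂ · s⁻¹ mod 11 = 7 · 3 mod 11 = 10.

10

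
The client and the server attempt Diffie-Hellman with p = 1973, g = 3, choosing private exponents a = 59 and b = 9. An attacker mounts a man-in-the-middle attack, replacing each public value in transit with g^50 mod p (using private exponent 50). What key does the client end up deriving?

126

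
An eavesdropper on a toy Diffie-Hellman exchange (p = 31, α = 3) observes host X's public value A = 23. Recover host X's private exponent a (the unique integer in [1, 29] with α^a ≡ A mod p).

27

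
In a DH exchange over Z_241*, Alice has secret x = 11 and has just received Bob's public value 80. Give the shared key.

Shared key K = 80^11 mod 241.
80^1 ≡ 80 (mod 241)
80^2 = (80^1)^2 ≡ 80^2 = 6400 ≡ 134 (mod 241)
80^4 = (80^2)^2 ≡ 134^2 = 17956 ≡ 122 (mod 241)
80^8 = (80^4)^2 ≡ 122^2 = 14884 ≡ 183 (mod 241)
80^11 = 80^8 · 80^2 · 80^1 ≡ 183 · 134 · 80 ≡ 20 (mod 241).

20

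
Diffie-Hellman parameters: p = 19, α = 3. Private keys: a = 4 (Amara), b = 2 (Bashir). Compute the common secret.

Amara sends A = α^a mod p = 3^4 mod 19.
3^1 ≡ 3 (mod 19)
3^2 = (3^1)^2 ≡ 3^2 = 9 ≡ 9 (mod 19)
3^4 = (3^2)^2 ≡ 9^2 = 81 ≡ 5 (mod 19)
So A = 5. Bashir then computes K = A^b mod p = 5^2 mod 19.
5^1 ≡ 5 (mod 19)
5^2 = (5^1)^2 ≡ 5^2 = 25 ≡ 6 (mod 19)

6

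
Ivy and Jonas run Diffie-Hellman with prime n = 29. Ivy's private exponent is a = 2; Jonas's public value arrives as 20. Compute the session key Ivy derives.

23

Shared key K = 20^2 mod 29.
20^1 ≡ 20 (mod 29)
20^2 = (20^1)^2 ≡ 20^2 = 400 ≡ 23 (mod 29)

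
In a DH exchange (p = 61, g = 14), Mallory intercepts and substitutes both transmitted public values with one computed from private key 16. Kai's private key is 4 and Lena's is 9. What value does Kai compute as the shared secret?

Kai receives Mallory's public value M = 14^16 mod 61 instead of the honest one.
14^1 ≡ 14 (mod 61)
14^2 = (14^1)^2 ≡ 14^2 = 196 ≡ 13 (mod 61)
14^4 = (14^2)^2 ≡ 13^2 = 169 ≡ 47 (mod 61)
14^8 = (14^4)^2 ≡ 47^2 = 2209 ≡ 13 (mod 61)
14^16 = (14^8)^2 ≡ 13^2 = 169 ≡ 47 (mod 61)
So M = 47. Kai computes K = M^4 mod 61.
47^1 ≡ 47 (mod 61)
47^2 = (47^1)^2 ≡ 47^2 = 2209 ≡ 13 (mod 61)
47^4 = (47^2)^2 ≡ 13^2 = 169 ≡ 47 (mod 61)

47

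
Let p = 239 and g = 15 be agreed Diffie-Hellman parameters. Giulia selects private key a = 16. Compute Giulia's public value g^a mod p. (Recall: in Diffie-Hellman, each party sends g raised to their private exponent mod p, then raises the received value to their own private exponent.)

Public value = 15^16 mod 239.
15^1 ≡ 15 (mod 239)
15^2 = (15^1)^2 ≡ 15^2 = 225 ≡ 225 (mod 239)
15^4 = (15^2)^2 ≡ 225^2 = 50625 ≡ 196 (mod 239)
15^8 = (15^4)^2 ≡ 196^2 = 38416 ≡ 176 (mod 239)
15^16 = (15^8)^2 ≡ 176^2 = 30976 ≡ 145 (mod 239)

145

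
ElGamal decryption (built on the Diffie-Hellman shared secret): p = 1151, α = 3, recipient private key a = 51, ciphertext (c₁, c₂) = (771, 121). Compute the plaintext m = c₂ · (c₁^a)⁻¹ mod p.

12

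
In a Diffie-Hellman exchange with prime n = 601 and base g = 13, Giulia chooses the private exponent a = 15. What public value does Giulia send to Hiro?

125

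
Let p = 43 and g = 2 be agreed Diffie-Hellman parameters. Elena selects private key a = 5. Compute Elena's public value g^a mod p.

Public value = 2^5 mod 43.
2^1 ≡ 2 (mod 43)
2^2 = (2^1)^2 ≡ 2^2 = 4 ≡ 4 (mod 43)
2^4 = (2^2)^2 ≡ 4^2 = 16 ≡ 16 (mod 43)
2^5 = 2^4 · 2^1 ≡ 16 · 2 ≡ 32 (mod 43).

32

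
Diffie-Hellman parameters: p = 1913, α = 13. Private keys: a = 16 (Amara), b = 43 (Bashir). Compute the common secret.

690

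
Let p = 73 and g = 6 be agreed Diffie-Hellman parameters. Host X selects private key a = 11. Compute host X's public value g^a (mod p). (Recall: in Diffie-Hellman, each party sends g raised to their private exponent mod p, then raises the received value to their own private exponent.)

50

Public value = 6^11 (mod 73).
6^1 ≡ 6 (mod 73)
6^2 = (6^1)^2 ≡ 6^2 = 36 ≡ 36 (mod 73)
6^4 = (6^2)^2 ≡ 36^2 = 1296 ≡ 55 (mod 73)
6^8 = (6^4)^2 ≡ 55^2 = 3025 ≡ 32 (mod 73)
6^11 = 6^8 · 6^2 · 6^1 ≡ 32 · 36 · 6 ≡ 50 (mod 73).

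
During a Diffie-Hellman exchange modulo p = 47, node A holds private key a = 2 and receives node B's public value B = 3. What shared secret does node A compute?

9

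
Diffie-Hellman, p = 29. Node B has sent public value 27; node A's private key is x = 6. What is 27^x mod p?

6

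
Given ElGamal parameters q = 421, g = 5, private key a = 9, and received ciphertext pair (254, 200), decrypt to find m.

23

Shared mask s = c₁^a mod q = 254^9 mod 421.
254^1 ≡ 254 (mod 421)
254^2 = (254^1)^2 ≡ 254^2 = 64516 ≡ 103 (mod 421)
254^4 = (254^2)^2 ≡ 103^2 = 10609 ≡ 84 (mod 421)
254^8 = (254^4)^2 ≡ 84^2 = 7056 ≡ 320 (mod 421)
254^9 = 254^8 · 254^1 ≡ 320 · 254 ≡ 27 (mod 421).
So s = 27; s⁻¹ ≡ 78 (mod 421).
m = c₂ · s⁻¹ mod 421 = 200 · 78 mod 421 = 23.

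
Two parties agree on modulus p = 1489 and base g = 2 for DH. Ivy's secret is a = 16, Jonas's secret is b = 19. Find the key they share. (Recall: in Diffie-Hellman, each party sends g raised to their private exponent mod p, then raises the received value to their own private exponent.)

Ivy sends A = g^a mod p = 2^16 mod 1489.
2^1 ≡ 2 (mod 1489)
2^2 = (2^1)^2 ≡ 2^2 = 4 ≡ 4 (mod 1489)
2^4 = (2^2)^2 ≡ 4^2 = 16 ≡ 16 (mod 1489)
2^8 = (2^4)^2 ≡ 16^2 = 256 ≡ 256 (mod 1489)
2^16 = (2^8)^2 ≡ 256^2 = 65536 ≡ 20 (mod 1489)
So A = 20. Jonas then computes K = A^b mod p = 20^19 mod 1489.
20^1 ≡ 20 (mod 1489)
20^2 = (20^1)^2 ≡ 20^2 = 400 ≡ 400 (mod 1489)
20^4 = (20^2)^2 ≡ 400^2 = 160000 ≡ 677 (mod 1489)
20^8 = (20^4)^2 ≡ 677^2 = 458329 ≡ 1206 (mod 1489)
20^16 = (20^8)^2 ≡ 1206^2 = 1454436 ≡ 1172 (mod 1489)
20^19 = 20^16 · 20^2 · 20^1 ≡ 1172 · 400 · 20 ≡ 1256 (mod 1489).

1256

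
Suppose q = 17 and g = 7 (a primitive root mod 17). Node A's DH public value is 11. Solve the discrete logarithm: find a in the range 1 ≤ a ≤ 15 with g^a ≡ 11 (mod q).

5

Try successive powers of 7 modulo 17:
7^1 ≡ 7
7^2 ≡ 15
7^3 ≡ 3
7^4 ≡ 4
7^5 ≡ 11
Found: a = 5.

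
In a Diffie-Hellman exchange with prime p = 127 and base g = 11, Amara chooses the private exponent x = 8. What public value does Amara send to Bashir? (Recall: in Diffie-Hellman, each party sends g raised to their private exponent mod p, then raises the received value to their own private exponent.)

26

Public value = 11^{8} \pmod{127}.
11^1 ≡ 11 (mod 127)
11^2 = (11^1)^2 ≡ 11^2 = 121 ≡ 121 (mod 127)
11^4 = (11^2)^2 ≡ 121^2 = 14641 ≡ 36 (mod 127)
11^8 = (11^4)^2 ≡ 36^2 = 1296 ≡ 26 (mod 127)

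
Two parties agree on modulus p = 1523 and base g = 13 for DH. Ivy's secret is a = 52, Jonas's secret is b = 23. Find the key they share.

397

Jonas sends B = g^b mod p = 13^23 mod 1523.
13^1 ≡ 13 (mod 1523)
13^2 = (13^1)^2 ≡ 13^2 = 169 ≡ 169 (mod 1523)
13^4 = (13^2)^2 ≡ 169^2 = 28561 ≡ 1147 (mod 1523)
13^8 = (13^4)^2 ≡ 1147^2 = 1315609 ≡ 1260 (mod 1523)
13^16 = (13^8)^2 ≡ 1260^2 = 1587600 ≡ 634 (mod 1523)
13^23 = 13^16 · 13^4 · 13^2 · 13^1 ≡ 634 · 1147 · 169 · 13 ≡ 1115 (mod 1523).
So B = 1115. Ivy then computes K = B^a mod p = 1115^52 mod 1523.
1115^1 ≡ 1115 (mod 1523)
1115^2 = (1115^1)^2 ≡ 1115^2 = 1243225 ≡ 457 (mod 1523)
1115^4 = (1115^2)^2 ≡ 457^2 = 208849 ≡ 198 (mod 1523)
1115^8 = (1115^4)^2 ≡ 198^2 = 39204 ≡ 1129 (mod 1523)
1115^16 = (1115^8)^2 ≡ 1129^2 = 1274641 ≡ 1413 (mod 1523)
1115^32 = (1115^16)^2 ≡ 1413^2 = 1996569 ≡ 1439 (mod 1523)
1115^52 = 1115^32 · 1115^16 · 1115^4 ≡ 1439 · 1413 · 198 ≡ 397 (mod 1523).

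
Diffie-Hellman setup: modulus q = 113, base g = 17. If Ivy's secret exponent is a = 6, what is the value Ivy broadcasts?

Public value = 17^6 mod 113.
17^1 ≡ 17 (mod 113)
17^2 = (17^1)^2 ≡ 17^2 = 289 ≡ 63 (mod 113)
17^4 = (17^2)^2 ≡ 63^2 = 3969 ≡ 14 (mod 113)
17^6 = 17^4 · 17^2 ≡ 14 · 63 ≡ 91 (mod 113).

91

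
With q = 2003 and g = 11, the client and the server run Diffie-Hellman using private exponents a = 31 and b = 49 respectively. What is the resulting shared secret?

979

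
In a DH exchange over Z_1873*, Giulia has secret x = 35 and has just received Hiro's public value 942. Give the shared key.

819

Shared key K = 942^35 mod 1873.
942^1 ≡ 942 (mod 1873)
942^2 = (942^1)^2 ≡ 942^2 = 887364 ≡ 1435 (mod 1873)
942^4 = (942^2)^2 ≡ 1435^2 = 2059225 ≡ 798 (mod 1873)
942^8 = (942^4)^2 ≡ 798^2 = 636804 ≡ 1857 (mod 1873)
942^16 = (942^8)^2 ≡ 1857^2 = 3448449 ≡ 256 (mod 1873)
942^32 = (942^16)^2 ≡ 256^2 = 65536 ≡ 1854 (mod 1873)
942^35 = 942^32 · 942^2 · 942^1 ≡ 1854 · 1435 · 942 ≡ 819 (mod 1873).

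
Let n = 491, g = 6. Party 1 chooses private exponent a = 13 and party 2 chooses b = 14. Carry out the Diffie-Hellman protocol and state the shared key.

Party 1 sends A = g^a mod n = 6^13 mod 491.
6^1 ≡ 6 (mod 491)
6^2 = (6^1)^2 ≡ 6^2 = 36 ≡ 36 (mod 491)
6^4 = (6^2)^2 ≡ 36^2 = 1296 ≡ 314 (mod 491)
6^8 = (6^4)^2 ≡ 314^2 = 98596 ≡ 396 (mod 491)
6^13 = 6^8 · 6^4 · 6^1 ≡ 396 · 314 · 6 ≡ 235 (mod 491).
So A = 235. Party 2 then computes K = A^b mod n = 235^14 mod 491.
235^1 ≡ 235 (mod 491)
235^2 = (235^1)^2 ≡ 235^2 = 55225 ≡ 233 (mod 491)
235^4 = (235^2)^2 ≡ 233^2 = 54289 ≡ 279 (mod 491)
235^8 = (235^4)^2 ≡ 279^2 = 77841 ≡ 263 (mod 491)
235^14 = 235^8 · 235^4 · 235^2 ≡ 263 · 279 · 233 ≡ 221 (mod 491).

221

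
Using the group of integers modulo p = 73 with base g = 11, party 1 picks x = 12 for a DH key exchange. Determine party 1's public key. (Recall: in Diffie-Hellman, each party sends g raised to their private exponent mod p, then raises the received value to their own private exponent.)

Public value = 11^{12} \pmod{73}.
11^1 ≡ 11 (mod 73)
11^2 = (11^1)^2 ≡ 11^2 = 121 ≡ 48 (mod 73)
11^4 = (11^2)^2 ≡ 48^2 = 2304 ≡ 41 (mod 73)
11^8 = (11^4)^2 ≡ 41^2 = 1681 ≡ 2 (mod 73)
11^12 = 11^8 · 11^4 ≡ 2 · 41 ≡ 9 (mod 73).

9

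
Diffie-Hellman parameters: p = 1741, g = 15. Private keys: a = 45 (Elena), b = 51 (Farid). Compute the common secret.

1336

Farid sends B = g^b mod p = 15^51 mod 1741.
15^1 ≡ 15 (mod 1741)
15^2 = (15^1)^2 ≡ 15^2 = 225 ≡ 225 (mod 1741)
15^4 = (15^2)^2 ≡ 225^2 = 50625 ≡ 136 (mod 1741)
15^8 = (15^4)^2 ≡ 136^2 = 18496 ≡ 1086 (mod 1741)
15^16 = (15^8)^2 ≡ 1086^2 = 1179396 ≡ 739 (mod 1741)
15^32 = (15^16)^2 ≡ 739^2 = 546121 ≡ 1188 (mod 1741)
15^51 = 15^32 · 15^16 · 15^2 · 15^1 ≡ 1188 · 739 · 225 · 15 ≡ 413 (mod 1741).
So B = 413. Elena then computes K = B^a mod p = 413^45 mod 1741.
413^1 ≡ 413 (mod 1741)
413^2 = (413^1)^2 ≡ 413^2 = 170569 ≡ 1692 (mod 1741)
413^4 = (413^2)^2 ≡ 1692^2 = 2862864 ≡ 660 (mod 1741)
413^8 = (413^4)^2 ≡ 660^2 = 435600 ≡ 350 (mod 1741)
413^16 = (413^8)^2 ≡ 350^2 = 122500 ≡ 630 (mod 1741)
413^32 = (413^16)^2 ≡ 630^2 = 396900 ≡ 1693 (mod 1741)
413^45 = 413^32 · 413^8 · 413^4 · 413^1 ≡ 1693 · 350 · 660 · 413 ≡ 1336 (mod 1741).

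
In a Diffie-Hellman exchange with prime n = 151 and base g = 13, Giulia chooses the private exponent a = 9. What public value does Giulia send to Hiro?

Public value = 13^9 mod 151.
13^1 ≡ 13 (mod 151)
13^2 = (13^1)^2 ≡ 13^2 = 169 ≡ 18 (mod 151)
13^4 = (13^2)^2 ≡ 18^2 = 324 ≡ 22 (mod 151)
13^8 = (13^4)^2 ≡ 22^2 = 484 ≡ 31 (mod 151)
13^9 = 13^8 · 13^1 ≡ 31 · 13 ≡ 101 (mod 151).

101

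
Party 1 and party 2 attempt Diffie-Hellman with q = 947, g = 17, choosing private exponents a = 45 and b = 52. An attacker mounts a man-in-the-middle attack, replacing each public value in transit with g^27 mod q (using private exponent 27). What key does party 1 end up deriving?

Party 1 receives an attacker's public value M = 17^27 mod 947 instead of the honest one.
17^1 ≡ 17 (mod 947)
17^2 = (17^1)^2 ≡ 17^2 = 289 ≡ 289 (mod 947)
17^4 = (17^2)^2 ≡ 289^2 = 83521 ≡ 185 (mod 947)
17^8 = (17^4)^2 ≡ 185^2 = 34225 ≡ 133 (mod 947)
17^16 = (17^8)^2 ≡ 133^2 = 17689 ≡ 643 (mod 947)
17^27 = 17^16 · 17^8 · 17^2 · 17^1 ≡ 643 · 133 · 289 · 17 ≡ 304 (mod 947).
So M = 304. Party 1 computes K = M^45 mod 947.
304^1 ≡ 304 (mod 947)
304^2 = (304^1)^2 ≡ 304^2 = 92416 ≡ 557 (mod 947)
304^4 = (304^2)^2 ≡ 557^2 = 310249 ≡ 580 (mod 947)
304^8 = (304^4)^2 ≡ 580^2 = 336400 ≡ 215 (mod 947)
304^16 = (304^8)^2 ≡ 215^2 = 46225 ≡ 769 (mod 947)
304^32 = (304^16)^2 ≡ 769^2 = 591361 ≡ 433 (mod 947)
304^45 = 304^32 · 304^8 · 304^4 · 304^1 ≡ 433 · 215 · 580 · 304 ≡ 304 (mod 947).

304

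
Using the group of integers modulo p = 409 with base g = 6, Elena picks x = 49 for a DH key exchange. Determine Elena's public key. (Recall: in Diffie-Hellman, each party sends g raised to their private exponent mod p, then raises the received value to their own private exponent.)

Public value = 6^{49} \pmod{409}.
6^1 ≡ 6 (mod 409)
6^2 = (6^1)^2 ≡ 6^2 = 36 ≡ 36 (mod 409)
6^4 = (6^2)^2 ≡ 36^2 = 1296 ≡ 69 (mod 409)
6^8 = (6^4)^2 ≡ 69^2 = 4761 ≡ 262 (mod 409)
6^16 = (6^8)^2 ≡ 262^2 = 68644 ≡ 341 (mod 409)
6^32 = (6^16)^2 ≡ 341^2 = 116281 ≡ 125 (mod 409)
6^49 = 6^32 · 6^16 · 6^1 ≡ 125 · 341 · 6 ≡ 125 (mod 409).

125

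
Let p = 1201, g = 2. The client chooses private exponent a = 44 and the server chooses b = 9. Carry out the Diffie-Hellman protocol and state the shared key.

486

The server sends B = g^b mod p = 2^9 mod 1201.
2^1 ≡ 2 (mod 1201)
2^2 = (2^1)^2 ≡ 2^2 = 4 ≡ 4 (mod 1201)
2^4 = (2^2)^2 ≡ 4^2 = 16 ≡ 16 (mod 1201)
2^8 = (2^4)^2 ≡ 16^2 = 256 ≡ 256 (mod 1201)
2^9 = 2^8 · 2^1 ≡ 256 · 2 ≡ 512 (mod 1201).
So B = 512. The client then computes K = B^a mod p = 512^44 mod 1201.
512^1 ≡ 512 (mod 1201)
512^2 = (512^1)^2 ≡ 512^2 = 262144 ≡ 326 (mod 1201)
512^4 = (512^2)^2 ≡ 326^2 = 106276 ≡ 588 (mod 1201)
512^8 = (512^4)^2 ≡ 588^2 = 345744 ≡ 1057 (mod 1201)
512^16 = (512^8)^2 ≡ 1057^2 = 1117249 ≡ 319 (mod 1201)
512^32 = (512^16)^2 ≡ 319^2 = 101761 ≡ 877 (mod 1201)
512^44 = 512^32 · 512^8 · 512^4 ≡ 877 · 1057 · 588 ≡ 486 (mod 1201).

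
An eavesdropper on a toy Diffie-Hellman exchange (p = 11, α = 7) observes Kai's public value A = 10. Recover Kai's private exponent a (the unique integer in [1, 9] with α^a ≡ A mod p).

Try successive powers of 7 modulo 11:
7^1 ≡ 7
7^2 ≡ 5
7^3 ≡ 2
7^4 ≡ 3
7^5 ≡ 10
Found: a = 5.

5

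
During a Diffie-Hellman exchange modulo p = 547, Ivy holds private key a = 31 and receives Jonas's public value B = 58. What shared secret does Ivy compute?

281

Shared key K = 58^31 mod 547.
58^1 ≡ 58 (mod 547)
58^2 = (58^1)^2 ≡ 58^2 = 3364 ≡ 82 (mod 547)
58^4 = (58^2)^2 ≡ 82^2 = 6724 ≡ 160 (mod 547)
58^8 = (58^4)^2 ≡ 160^2 = 25600 ≡ 438 (mod 547)
58^16 = (58^8)^2 ≡ 438^2 = 191844 ≡ 394 (mod 547)
58^31 = 58^16 · 58^8 · 58^4 · 58^2 · 58^1 ≡ 394 · 438 · 160 · 82 · 58 ≡ 281 (mod 547).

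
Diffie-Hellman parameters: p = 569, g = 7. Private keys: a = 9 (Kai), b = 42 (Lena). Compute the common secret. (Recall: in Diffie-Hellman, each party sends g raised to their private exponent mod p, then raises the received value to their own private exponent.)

93

Lena sends B = g^b mod p = 7^42 mod 569.
7^1 ≡ 7 (mod 569)
7^2 = (7^1)^2 ≡ 7^2 = 49 ≡ 49 (mod 569)
7^4 = (7^2)^2 ≡ 49^2 = 2401 ≡ 125 (mod 569)
7^8 = (7^4)^2 ≡ 125^2 = 15625 ≡ 262 (mod 569)
7^16 = (7^8)^2 ≡ 262^2 = 68644 ≡ 364 (mod 569)
7^32 = (7^16)^2 ≡ 364^2 = 132496 ≡ 488 (mod 569)
7^42 = 7^32 · 7^8 · 7^2 ≡ 488 · 262 · 49 ≡ 254 (mod 569).
So B = 254. Kai then computes K = B^a mod p = 254^9 mod 569.
254^1 ≡ 254 (mod 569)
254^2 = (254^1)^2 ≡ 254^2 = 64516 ≡ 219 (mod 569)
254^4 = (254^2)^2 ≡ 219^2 = 47961 ≡ 165 (mod 569)
254^8 = (254^4)^2 ≡ 165^2 = 27225 ≡ 482 (mod 569)
254^9 = 254^8 · 254^1 ≡ 482 · 254 ≡ 93 (mod 569).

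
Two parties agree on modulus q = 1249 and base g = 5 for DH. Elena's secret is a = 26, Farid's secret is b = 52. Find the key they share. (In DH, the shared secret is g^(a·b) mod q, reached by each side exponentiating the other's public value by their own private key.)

1156

Farid sends B = g^b mod q = 5^52 mod 1249.
5^1 ≡ 5 (mod 1249)
5^2 = (5^1)^2 ≡ 5^2 = 25 ≡ 25 (mod 1249)
5^4 = (5^2)^2 ≡ 25^2 = 625 ≡ 625 (mod 1249)
5^8 = (5^4)^2 ≡ 625^2 = 390625 ≡ 937 (mod 1249)
5^16 = (5^8)^2 ≡ 937^2 = 877969 ≡ 1171 (mod 1249)
5^32 = (5^16)^2 ≡ 1171^2 = 1371241 ≡ 1088 (mod 1249)
5^52 = 5^32 · 5^16 · 5^4 ≡ 1088 · 1171 · 625 ≡ 34 (mod 1249).
So B = 34. Elena then computes K = B^a mod q = 34^26 mod 1249.
34^1 ≡ 34 (mod 1249)
34^2 = (34^1)^2 ≡ 34^2 = 1156 ≡ 1156 (mod 1249)
34^4 = (34^2)^2 ≡ 1156^2 = 1336336 ≡ 1155 (mod 1249)
34^8 = (34^4)^2 ≡ 1155^2 = 1334025 ≡ 93 (mod 1249)
34^16 = (34^8)^2 ≡ 93^2 = 8649 ≡ 1155 (mod 1249)
34^26 = 34^16 · 34^8 · 34^2 ≡ 1155 · 93 · 1156 ≡ 1156 (mod 1249).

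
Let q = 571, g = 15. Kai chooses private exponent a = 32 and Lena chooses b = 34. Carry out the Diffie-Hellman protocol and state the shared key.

189

Kai sends A = g^a mod q = 15^32 mod 571.
15^1 ≡ 15 (mod 571)
15^2 = (15^1)^2 ≡ 15^2 = 225 ≡ 225 (mod 571)
15^4 = (15^2)^2 ≡ 225^2 = 50625 ≡ 377 (mod 571)
15^8 = (15^4)^2 ≡ 377^2 = 142129 ≡ 521 (mod 571)
15^16 = (15^8)^2 ≡ 521^2 = 271441 ≡ 216 (mod 571)
15^32 = (15^16)^2 ≡ 216^2 = 46656 ≡ 405 (mod 571)
So A = 405. Lena then computes K = A^b mod q = 405^34 mod 571.
405^1 ≡ 405 (mod 571)
405^2 = (405^1)^2 ≡ 405^2 = 164025 ≡ 148 (mod 571)
405^4 = (405^2)^2 ≡ 148^2 = 21904 ≡ 206 (mod 571)
405^8 = (405^4)^2 ≡ 206^2 = 42436 ≡ 182 (mod 571)
405^16 = (405^8)^2 ≡ 182^2 = 33124 ≡ 6 (mod 571)
405^32 = (405^16)^2 ≡ 6^2 = 36 ≡ 36 (mod 571)
405^34 = 405^32 · 405^2 ≡ 36 · 148 ≡ 189 (mod 571).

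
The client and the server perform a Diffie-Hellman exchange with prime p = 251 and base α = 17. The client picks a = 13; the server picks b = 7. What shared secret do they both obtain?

84

The client sends A = α^a mod p = 17^13 mod 251.
17^1 ≡ 17 (mod 251)
17^2 = (17^1)^2 ≡ 17^2 = 289 ≡ 38 (mod 251)
17^4 = (17^2)^2 ≡ 38^2 = 1444 ≡ 189 (mod 251)
17^8 = (17^4)^2 ≡ 189^2 = 35721 ≡ 79 (mod 251)
17^13 = 17^8 · 17^4 · 17^1 ≡ 79 · 189 · 17 ≡ 66 (mod 251).
So A = 66. The server then computes K = A^b mod p = 66^7 mod 251.
66^1 ≡ 66 (mod 251)
66^2 = (66^1)^2 ≡ 66^2 = 4356 ≡ 89 (mod 251)
66^4 = (66^2)^2 ≡ 89^2 = 7921 ≡ 140 (mod 251)
66^7 = 66^4 · 66^2 · 66^1 ≡ 140 · 89 · 66 ≡ 84 (mod 251).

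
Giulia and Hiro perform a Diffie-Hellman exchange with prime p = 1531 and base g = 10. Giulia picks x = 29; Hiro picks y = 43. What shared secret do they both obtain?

Giulia sends A = g^x mod p = 10^29 mod 1531.
10^1 ≡ 10 (mod 1531)
10^2 = (10^1)^2 ≡ 10^2 = 100 ≡ 100 (mod 1531)
10^4 = (10^2)^2 ≡ 100^2 = 10000 ≡ 814 (mod 1531)
10^8 = (10^4)^2 ≡ 814^2 = 662596 ≡ 1204 (mod 1531)
10^16 = (10^8)^2 ≡ 1204^2 = 1449616 ≡ 1290 (mod 1531)
10^29 = 10^16 · 10^8 · 10^4 · 10^1 ≡ 1290 · 1204 · 814 · 10 ≡ 1511 (mod 1531).
So A = 1511. Hiro then computes K = A^y mod p = 1511^43 mod 1531.
1511^1 ≡ 1511 (mod 1531)
1511^2 = (1511^1)^2 ≡ 1511^2 = 2283121 ≡ 400 (mod 1531)
1511^4 = (1511^2)^2 ≡ 400^2 = 160000 ≡ 776 (mod 1531)
1511^8 = (1511^4)^2 ≡ 776^2 = 602176 ≡ 493 (mod 1531)
1511^16 = (1511^8)^2 ≡ 493^2 = 243049 ≡ 1151 (mod 1531)
1511^32 = (1511^16)^2 ≡ 1151^2 = 1324801 ≡ 486 (mod 1531)
1511^43 = 1511^32 · 1511^8 · 1511^2 · 1511^1 ≡ 486 · 493 · 400 · 1511 ≡ 442 (mod 1531).

442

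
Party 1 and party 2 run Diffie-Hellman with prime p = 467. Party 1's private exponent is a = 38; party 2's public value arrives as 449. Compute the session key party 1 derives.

Shared key K = 449^38 mod 467.
449^1 ≡ 449 (mod 467)
449^2 = (449^1)^2 ≡ 449^2 = 201601 ≡ 324 (mod 467)
449^4 = (449^2)^2 ≡ 324^2 = 104976 ≡ 368 (mod 467)
449^8 = (449^4)^2 ≡ 368^2 = 135424 ≡ 461 (mod 467)
449^16 = (449^8)^2 ≡ 461^2 = 212521 ≡ 36 (mod 467)
449^32 = (449^16)^2 ≡ 36^2 = 1296 ≡ 362 (mod 467)
449^38 = 449^32 · 449^4 · 449^2 ≡ 362 · 368 · 324 ≡ 443 (mod 467).

443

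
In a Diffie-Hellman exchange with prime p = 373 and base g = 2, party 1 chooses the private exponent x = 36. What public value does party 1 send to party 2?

Public value = 2^36 (mod 373).
2^1 ≡ 2 (mod 373)
2^2 = (2^1)^2 ≡ 2^2 = 4 ≡ 4 (mod 373)
2^4 = (2^2)^2 ≡ 4^2 = 16 ≡ 16 (mod 373)
2^8 = (2^4)^2 ≡ 16^2 = 256 ≡ 256 (mod 373)
2^16 = (2^8)^2 ≡ 256^2 = 65536 ≡ 261 (mod 373)
2^32 = (2^16)^2 ≡ 261^2 = 68121 ≡ 235 (mod 373)
2^36 = 2^32 · 2^4 ≡ 235 · 16 ≡ 30 (mod 373).

30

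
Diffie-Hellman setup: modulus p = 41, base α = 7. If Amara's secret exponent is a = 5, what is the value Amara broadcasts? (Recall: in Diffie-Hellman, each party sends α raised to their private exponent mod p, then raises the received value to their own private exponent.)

Public value = 7^5 (mod 41).
7^1 ≡ 7 (mod 41)
7^2 = (7^1)^2 ≡ 7^2 = 49 ≡ 8 (mod 41)
7^4 = (7^2)^2 ≡ 8^2 = 64 ≡ 23 (mod 41)
7^5 = 7^4 · 7^1 ≡ 23 · 7 ≡ 38 (mod 41).

38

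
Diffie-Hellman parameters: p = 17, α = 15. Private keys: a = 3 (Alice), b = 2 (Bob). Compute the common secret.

Alice sends A = α^a mod p = 15^3 mod 17.
15^1 ≡ 15 (mod 17)
15^2 = (15^1)^2 ≡ 15^2 = 225 ≡ 4 (mod 17)
15^3 = 15^2 · 15^1 ≡ 4 · 15 ≡ 9 (mod 17).
So A = 9. Bob then computes K = A^b mod p = 9^2 mod 17.
9^1 ≡ 9 (mod 17)
9^2 = (9^1)^2 ≡ 9^2 = 81 ≡ 13 (mod 17)

13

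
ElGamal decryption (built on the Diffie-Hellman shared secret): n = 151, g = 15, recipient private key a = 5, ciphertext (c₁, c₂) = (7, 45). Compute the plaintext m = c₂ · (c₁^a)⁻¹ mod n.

Shared mask s = c₁^a mod n = 7^5 mod 151.
7^1 ≡ 7 (mod 151)
7^2 = (7^1)^2 ≡ 7^2 = 49 ≡ 49 (mod 151)
7^4 = (7^2)^2 ≡ 49^2 = 2401 ≡ 136 (mod 151)
7^5 = 7^4 · 7^1 ≡ 136 · 7 ≡ 46 (mod 151).
So s = 46; s⁻¹ ≡ 23 (mod 151).
m = c₂ · s⁻¹ mod 151 = 45 · 23 mod 151 = 129.

129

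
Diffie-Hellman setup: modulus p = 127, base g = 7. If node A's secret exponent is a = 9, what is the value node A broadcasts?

119

Public value = 7^9 mod 127.
7^1 ≡ 7 (mod 127)
7^2 = (7^1)^2 ≡ 7^2 = 49 ≡ 49 (mod 127)
7^4 = (7^2)^2 ≡ 49^2 = 2401 ≡ 115 (mod 127)
7^8 = (7^4)^2 ≡ 115^2 = 13225 ≡ 17 (mod 127)
7^9 = 7^8 · 7^1 ≡ 17 · 7 ≡ 119 (mod 127).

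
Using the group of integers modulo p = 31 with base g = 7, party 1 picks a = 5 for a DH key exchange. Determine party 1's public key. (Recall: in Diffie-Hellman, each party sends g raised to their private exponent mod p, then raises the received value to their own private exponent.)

Public value = 7^5 mod 31.
7^1 ≡ 7 (mod 31)
7^2 = (7^1)^2 ≡ 7^2 = 49 ≡ 18 (mod 31)
7^4 = (7^2)^2 ≡ 18^2 = 324 ≡ 14 (mod 31)
7^5 = 7^4 · 7^1 ≡ 14 · 7 ≡ 5 (mod 31).

5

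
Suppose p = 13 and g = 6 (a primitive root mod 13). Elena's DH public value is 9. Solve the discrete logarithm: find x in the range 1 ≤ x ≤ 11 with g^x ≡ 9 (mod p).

Try successive powers of 6 modulo 13:
6^1 ≡ 6
6^2 ≡ 10
6^3 ≡ 8
6^4 ≡ 9
Found: x = 4.

4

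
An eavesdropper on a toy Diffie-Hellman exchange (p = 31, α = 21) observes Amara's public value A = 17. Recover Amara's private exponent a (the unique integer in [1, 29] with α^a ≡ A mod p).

Try successive powers of 21 modulo 31:
21^1 ≡ 21
21^2 ≡ 7
21^3 ≡ 23
21^4 ≡ 18
21^5 ≡ 6
21^6 ≡ 2
21^7 ≡ 11
21^8 ≡ 14
21^9 ≡ 15
21^10 ≡ 5
21^11 ≡ 12
21^12 ≡ 4
21^13 ≡ 22
21^14 ≡ 28
21^15 ≡ 30
21^16 ≡ 10
21^17 ≡ 24
21^18 ≡ 8
21^19 ≡ 13
21^20 ≡ 25
21^21 ≡ 29
21^22 ≡ 20
21^23 ≡ 17
Found: a = 23.

23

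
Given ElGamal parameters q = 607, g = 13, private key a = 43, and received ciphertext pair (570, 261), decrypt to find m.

264

Shared mask s = c₁^a mod q = 570^43 mod 607.
570^1 ≡ 570 (mod 607)
570^2 = (570^1)^2 ≡ 570^2 = 324900 ≡ 155 (mod 607)
570^4 = (570^2)^2 ≡ 155^2 = 24025 ≡ 352 (mod 607)
570^8 = (570^4)^2 ≡ 352^2 = 123904 ≡ 76 (mod 607)
570^16 = (570^8)^2 ≡ 76^2 = 5776 ≡ 313 (mod 607)
570^32 = (570^16)^2 ≡ 313^2 = 97969 ≡ 242 (mod 607)
570^43 = 570^32 · 570^8 · 570^2 · 570^1 ≡ 242 · 76 · 155 · 570 ≡ 270 (mod 607).
So s = 270; s⁻¹ ≡ 308 (mod 607).
m = c₂ · s⁻¹ mod 607 = 261 · 308 mod 607 = 264.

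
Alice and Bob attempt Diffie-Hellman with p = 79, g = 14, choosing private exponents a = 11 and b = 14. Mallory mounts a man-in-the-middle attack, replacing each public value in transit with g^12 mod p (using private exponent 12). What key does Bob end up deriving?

62

Bob receives Mallory's public value M = 14^12 mod 79 instead of the honest one.
14^1 ≡ 14 (mod 79)
14^2 = (14^1)^2 ≡ 14^2 = 196 ≡ 38 (mod 79)
14^4 = (14^2)^2 ≡ 38^2 = 1444 ≡ 22 (mod 79)
14^8 = (14^4)^2 ≡ 22^2 = 484 ≡ 10 (mod 79)
14^12 = 14^8 · 14^4 ≡ 10 · 22 ≡ 62 (mod 79).
So M = 62. Bob computes K = M^14 mod 79.
62^1 ≡ 62 (mod 79)
62^2 = (62^1)^2 ≡ 62^2 = 3844 ≡ 52 (mod 79)
62^4 = (62^2)^2 ≡ 52^2 = 2704 ≡ 18 (mod 79)
62^8 = (62^4)^2 ≡ 18^2 = 324 ≡ 8 (mod 79)
62^14 = 62^8 · 62^4 · 62^2 ≡ 8 · 18 · 52 ≡ 62 (mod 79).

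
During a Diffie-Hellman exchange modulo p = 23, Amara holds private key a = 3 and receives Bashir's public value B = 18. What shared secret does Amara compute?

Shared key K = 18^3 mod 23.
18^1 ≡ 18 (mod 23)
18^2 = (18^1)^2 ≡ 18^2 = 324 ≡ 2 (mod 23)
18^3 = 18^2 · 18^1 ≡ 2 · 18 ≡ 13 (mod 23).

13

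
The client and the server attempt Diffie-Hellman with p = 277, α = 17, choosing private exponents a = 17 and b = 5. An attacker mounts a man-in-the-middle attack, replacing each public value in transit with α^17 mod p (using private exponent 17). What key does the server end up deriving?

The server receives an attacker's public value M = 17^17 mod 277 instead of the honest one.
17^1 ≡ 17 (mod 277)
17^2 = (17^1)^2 ≡ 17^2 = 289 ≡ 12 (mod 277)
17^4 = (17^2)^2 ≡ 12^2 = 144 ≡ 144 (mod 277)
17^8 = (17^4)^2 ≡ 144^2 = 20736 ≡ 238 (mod 277)
17^16 = (17^8)^2 ≡ 238^2 = 56644 ≡ 136 (mod 277)
17^17 = 17^16 · 17^1 ≡ 136 · 17 ≡ 96 (mod 277).
So M = 96. The server computes K = M^5 mod 277.
96^1 ≡ 96 (mod 277)
96^2 = (96^1)^2 ≡ 96^2 = 9216 ≡ 75 (mod 277)
96^4 = (96^2)^2 ≡ 75^2 = 5625 ≡ 85 (mod 277)
96^5 = 96^4 · 96^1 ≡ 85 · 96 ≡ 127 (mod 277).

127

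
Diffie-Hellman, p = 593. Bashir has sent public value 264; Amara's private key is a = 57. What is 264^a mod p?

575

Shared key K = 264^57 mod 593.
264^1 ≡ 264 (mod 593)
264^2 = (264^1)^2 ≡ 264^2 = 69696 ≡ 315 (mod 593)
264^4 = (264^2)^2 ≡ 315^2 = 99225 ≡ 194 (mod 593)
264^8 = (264^4)^2 ≡ 194^2 = 37636 ≡ 277 (mod 593)
264^16 = (264^8)^2 ≡ 277^2 = 76729 ≡ 232 (mod 593)
264^32 = (264^16)^2 ≡ 232^2 = 53824 ≡ 454 (mod 593)
264^57 = 264^32 · 264^16 · 264^8 · 264^1 ≡ 454 · 232 · 277 · 264 ≡ 575 (mod 593).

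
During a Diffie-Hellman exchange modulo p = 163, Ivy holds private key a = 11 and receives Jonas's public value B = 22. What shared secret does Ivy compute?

36

Shared key K = 22^11 mod 163.
22^1 ≡ 22 (mod 163)
22^2 = (22^1)^2 ≡ 22^2 = 484 ≡ 158 (mod 163)
22^4 = (22^2)^2 ≡ 158^2 = 24964 ≡ 25 (mod 163)
22^8 = (22^4)^2 ≡ 25^2 = 625 ≡ 136 (mod 163)
22^11 = 22^8 · 22^2 · 22^1 ≡ 136 · 158 · 22 ≡ 36 (mod 163).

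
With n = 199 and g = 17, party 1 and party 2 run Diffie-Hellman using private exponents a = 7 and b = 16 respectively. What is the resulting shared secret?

187

Party 2 sends B = g^b mod n = 17^16 mod 199.
17^1 ≡ 17 (mod 199)
17^2 = (17^1)^2 ≡ 17^2 = 289 ≡ 90 (mod 199)
17^4 = (17^2)^2 ≡ 90^2 = 8100 ≡ 140 (mod 199)
17^8 = (17^4)^2 ≡ 140^2 = 19600 ≡ 98 (mod 199)
17^16 = (17^8)^2 ≡ 98^2 = 9604 ≡ 52 (mod 199)
So B = 52. Party 1 then computes K = B^a mod n = 52^7 mod 199.
52^1 ≡ 52 (mod 199)
52^2 = (52^1)^2 ≡ 52^2 = 2704 ≡ 117 (mod 199)
52^4 = (52^2)^2 ≡ 117^2 = 13689 ≡ 157 (mod 199)
52^7 = 52^4 · 52^2 · 52^1 ≡ 157 · 117 · 52 ≡ 187 (mod 199).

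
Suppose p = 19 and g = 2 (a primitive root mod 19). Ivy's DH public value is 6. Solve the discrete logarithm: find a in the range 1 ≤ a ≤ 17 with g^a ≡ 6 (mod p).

Try successive powers of 2 modulo 19:
2^1 ≡ 2
2^2 ≡ 4
2^3 ≡ 8
2^4 ≡ 16
2^5 ≡ 13
2^6 ≡ 7
2^7 ≡ 14
2^8 ≡ 9
2^9 ≡ 18
2^10 ≡ 17
2^11 ≡ 15
2^12 ≡ 11
2^13 ≡ 3
2^14 ≡ 6
Found: a = 14.

14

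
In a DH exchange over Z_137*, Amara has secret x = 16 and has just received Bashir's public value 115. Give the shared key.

56

Shared key K = 115^16 mod 137.
115^1 ≡ 115 (mod 137)
115^2 = (115^1)^2 ≡ 115^2 = 13225 ≡ 73 (mod 137)
115^4 = (115^2)^2 ≡ 73^2 = 5329 ≡ 123 (mod 137)
115^8 = (115^4)^2 ≡ 123^2 = 15129 ≡ 59 (mod 137)
115^16 = (115^8)^2 ≡ 59^2 = 3481 ≡ 56 (mod 137)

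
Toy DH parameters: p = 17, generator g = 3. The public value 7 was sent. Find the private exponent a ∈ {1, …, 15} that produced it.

Try successive powers of 3 modulo 17:
3^1 ≡ 3
3^2 ≡ 9
3^3 ≡ 10
3^4 ≡ 13
3^5 ≡ 5
3^6 ≡ 15
3^7 ≡ 11
3^8 ≡ 16
3^9 ≡ 14
3^10 ≡ 8
3^11 ≡ 7
Found: a = 11.

11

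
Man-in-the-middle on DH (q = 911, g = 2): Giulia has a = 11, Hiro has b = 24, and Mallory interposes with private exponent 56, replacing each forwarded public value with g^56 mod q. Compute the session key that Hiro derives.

Hiro receives Mallory's public value M = 2^56 mod 911 instead of the honest one.
2^1 ≡ 2 (mod 911)
2^2 = (2^1)^2 ≡ 2^2 = 4 ≡ 4 (mod 911)
2^4 = (2^2)^2 ≡ 4^2 = 16 ≡ 16 (mod 911)
2^8 = (2^4)^2 ≡ 16^2 = 256 ≡ 256 (mod 911)
2^16 = (2^8)^2 ≡ 256^2 = 65536 ≡ 855 (mod 911)
2^32 = (2^16)^2 ≡ 855^2 = 731025 ≡ 403 (mod 911)
2^56 = 2^32 · 2^16 · 2^8 ≡ 403 · 855 · 256 ≡ 154 (mod 911).
So M = 154. Hiro computes K = M^24 mod 911.
154^1 ≡ 154 (mod 911)
154^2 = (154^1)^2 ≡ 154^2 = 23716 ≡ 30 (mod 911)
154^4 = (154^2)^2 ≡ 30^2 = 900 ≡ 900 (mod 911)
154^8 = (154^4)^2 ≡ 900^2 = 810000 ≡ 121 (mod 911)
154^16 = (154^8)^2 ≡ 121^2 = 14641 ≡ 65 (mod 911)
154^24 = 154^16 · 154^8 ≡ 65 · 121 ≡ 577 (mod 911).

577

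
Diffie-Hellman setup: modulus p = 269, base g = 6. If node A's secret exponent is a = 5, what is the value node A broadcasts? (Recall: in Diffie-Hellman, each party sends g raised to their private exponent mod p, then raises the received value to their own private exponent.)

244

Public value = 6^5 mod 269.
6^1 ≡ 6 (mod 269)
6^2 = (6^1)^2 ≡ 6^2 = 36 ≡ 36 (mod 269)
6^4 = (6^2)^2 ≡ 36^2 = 1296 ≡ 220 (mod 269)
6^5 = 6^4 · 6^1 ≡ 220 · 6 ≡ 244 (mod 269).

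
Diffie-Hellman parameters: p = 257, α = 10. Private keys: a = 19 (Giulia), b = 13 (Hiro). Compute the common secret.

Giulia sends A = α^a mod p = 10^19 mod 257.
10^1 ≡ 10 (mod 257)
10^2 = (10^1)^2 ≡ 10^2 = 100 ≡ 100 (mod 257)
10^4 = (10^2)^2 ≡ 100^2 = 10000 ≡ 234 (mod 257)
10^8 = (10^4)^2 ≡ 234^2 = 54756 ≡ 15 (mod 257)
10^16 = (10^8)^2 ≡ 15^2 = 225 ≡ 225 (mod 257)
10^19 = 10^16 · 10^2 · 10^1 ≡ 225 · 100 · 10 ≡ 125 (mod 257).
So A = 125. Hiro then computes K = A^b mod p = 125^13 mod 257.
125^1 ≡ 125 (mod 257)
125^2 = (125^1)^2 ≡ 125^2 = 15625 ≡ 205 (mod 257)
125^4 = (125^2)^2 ≡ 205^2 = 42025 ≡ 134 (mod 257)
125^8 = (125^4)^2 ≡ 134^2 = 17956 ≡ 223 (mod 257)
125^13 = 125^8 · 125^4 · 125^1 ≡ 223 · 134 · 125 ≡ 12 (mod 257).

12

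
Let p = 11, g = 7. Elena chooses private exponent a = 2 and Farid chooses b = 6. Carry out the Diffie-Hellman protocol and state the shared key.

5

Farid sends B = g^b mod p = 7^6 mod 11.
7^1 ≡ 7 (mod 11)
7^2 = (7^1)^2 ≡ 7^2 = 49 ≡ 5 (mod 11)
7^4 = (7^2)^2 ≡ 5^2 = 25 ≡ 3 (mod 11)
7^6 = 7^4 · 7^2 ≡ 3 · 5 ≡ 4 (mod 11).
So B = 4. Elena then computes K = B^a mod p = 4^2 mod 11.
4^1 ≡ 4 (mod 11)
4^2 = (4^1)^2 ≡ 4^2 = 16 ≡ 5 (mod 11)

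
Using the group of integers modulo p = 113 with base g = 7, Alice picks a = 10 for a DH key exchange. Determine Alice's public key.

Public value = 7^{10} \pmod{113}.
7^1 ≡ 7 (mod 113)
7^2 = (7^1)^2 ≡ 7^2 = 49 ≡ 49 (mod 113)
7^4 = (7^2)^2 ≡ 49^2 = 2401 ≡ 28 (mod 113)
7^8 = (7^4)^2 ≡ 28^2 = 784 ≡ 106 (mod 113)
7^10 = 7^8 · 7^2 ≡ 106 · 49 ≡ 109 (mod 113).

109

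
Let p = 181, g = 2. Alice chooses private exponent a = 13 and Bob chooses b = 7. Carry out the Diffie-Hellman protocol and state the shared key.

Bob sends B = g^b mod p = 2^7 mod 181.
2^1 ≡ 2 (mod 181)
2^2 = (2^1)^2 ≡ 2^2 = 4 ≡ 4 (mod 181)
2^4 = (2^2)^2 ≡ 4^2 = 16 ≡ 16 (mod 181)
2^7 = 2^4 · 2^2 · 2^1 ≡ 16 · 4 · 2 ≡ 128 (mod 181).
So B = 128. Alice then computes K = B^a mod p = 128^13 mod 181.
128^1 ≡ 128 (mod 181)
128^2 = (128^1)^2 ≡ 128^2 = 16384 ≡ 94 (mod 181)
128^4 = (128^2)^2 ≡ 94^2 = 8836 ≡ 148 (mod 181)
128^8 = (128^4)^2 ≡ 148^2 = 21904 ≡ 3 (mod 181)
128^13 = 128^8 · 128^4 · 128^1 ≡ 3 · 148 · 128 ≡ 179 (mod 181).

179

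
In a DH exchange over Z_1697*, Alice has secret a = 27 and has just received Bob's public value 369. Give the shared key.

Shared key K = 369^27 mod 1697.
369^1 ≡ 369 (mod 1697)
369^2 = (369^1)^2 ≡ 369^2 = 136161 ≡ 401 (mod 1697)
369^4 = (369^2)^2 ≡ 401^2 = 160801 ≡ 1283 (mod 1697)
369^8 = (369^4)^2 ≡ 1283^2 = 1646089 ≡ 1696 (mod 1697)
369^16 = (369^8)^2 ≡ 1696^2 = 2876416 ≡ 1 (mod 1697)
369^27 = 369^16 · 369^8 · 369^2 · 369^1 ≡ 1 · 1696 · 401 · 369 ≡ 1367 (mod 1697).

1367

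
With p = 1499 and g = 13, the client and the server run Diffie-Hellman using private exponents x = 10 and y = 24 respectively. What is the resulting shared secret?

The server sends B = g^y mod p = 13^24 mod 1499.
13^1 ≡ 13 (mod 1499)
13^2 = (13^1)^2 ≡ 13^2 = 169 ≡ 169 (mod 1499)
13^4 = (13^2)^2 ≡ 169^2 = 28561 ≡ 80 (mod 1499)
13^8 = (13^4)^2 ≡ 80^2 = 6400 ≡ 404 (mod 1499)
13^16 = (13^8)^2 ≡ 404^2 = 163216 ≡ 1324 (mod 1499)
13^24 = 13^16 · 13^8 ≡ 1324 · 404 ≡ 1252 (mod 1499).
So B = 1252. The client then computes K = B^x mod p = 1252^10 mod 1499.
1252^1 ≡ 1252 (mod 1499)
1252^2 = (1252^1)^2 ≡ 1252^2 = 1567504 ≡ 1049 (mod 1499)
1252^4 = (1252^2)^2 ≡ 1049^2 = 1100401 ≡ 135 (mod 1499)
1252^8 = (1252^4)^2 ≡ 135^2 = 18225 ≡ 237 (mod 1499)
1252^10 = 1252^8 · 1252^2 ≡ 237 · 1049 ≡ 1278 (mod 1499).

1278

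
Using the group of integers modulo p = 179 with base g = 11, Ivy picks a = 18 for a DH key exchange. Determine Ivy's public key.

171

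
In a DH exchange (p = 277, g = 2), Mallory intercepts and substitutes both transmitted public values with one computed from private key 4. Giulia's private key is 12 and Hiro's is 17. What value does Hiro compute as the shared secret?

Hiro receives Mallory's public value M = 2^4 mod 277 instead of the honest one.
2^1 ≡ 2 (mod 277)
2^2 = (2^1)^2 ≡ 2^2 = 4 ≡ 4 (mod 277)
2^4 = (2^2)^2 ≡ 4^2 = 16 ≡ 16 (mod 277)
So M = 16. Hiro computes K = M^17 mod 277.
16^1 ≡ 16 (mod 277)
16^2 = (16^1)^2 ≡ 16^2 = 256 ≡ 256 (mod 277)
16^4 = (16^2)^2 ≡ 256^2 = 65536 ≡ 164 (mod 277)
16^8 = (16^4)^2 ≡ 164^2 = 26896 ≡ 27 (mod 277)
16^16 = (16^8)^2 ≡ 27^2 = 729 ≡ 175 (mod 277)
16^17 = 16^16 · 16^1 ≡ 175 · 16 ≡ 30 (mod 277).

30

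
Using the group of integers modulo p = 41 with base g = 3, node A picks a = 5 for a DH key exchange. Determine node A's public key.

Public value = 3^{5} \pmod{41}.
3^1 ≡ 3 (mod 41)
3^2 = (3^1)^2 ≡ 3^2 = 9 ≡ 9 (mod 41)
3^4 = (3^2)^2 ≡ 9^2 = 81 ≡ 40 (mod 41)
3^5 = 3^4 · 3^1 ≡ 40 · 3 ≡ 38 (mod 41).

38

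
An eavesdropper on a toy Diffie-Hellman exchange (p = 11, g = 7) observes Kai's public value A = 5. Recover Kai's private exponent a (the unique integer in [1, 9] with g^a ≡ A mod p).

Try successive powers of 7 modulo 11:
7^1 ≡ 7
7^2 ≡ 5
Found: a = 2.

2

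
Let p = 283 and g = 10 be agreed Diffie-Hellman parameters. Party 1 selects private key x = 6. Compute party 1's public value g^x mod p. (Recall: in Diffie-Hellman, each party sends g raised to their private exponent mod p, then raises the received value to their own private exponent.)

161

Public value = 10^6 mod 283.
10^1 ≡ 10 (mod 283)
10^2 = (10^1)^2 ≡ 10^2 = 100 ≡ 100 (mod 283)
10^4 = (10^2)^2 ≡ 100^2 = 10000 ≡ 95 (mod 283)
10^6 = 10^4 · 10^2 ≡ 95 · 100 ≡ 161 (mod 283).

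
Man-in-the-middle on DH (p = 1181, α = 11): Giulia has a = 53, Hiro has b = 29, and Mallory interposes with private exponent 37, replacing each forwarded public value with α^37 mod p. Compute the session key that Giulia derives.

Giulia receives Mallory's public value M = 11^37 mod 1181 instead of the honest one.
11^1 ≡ 11 (mod 1181)
11^2 = (11^1)^2 ≡ 11^2 = 121 ≡ 121 (mod 1181)
11^4 = (11^2)^2 ≡ 121^2 = 14641 ≡ 469 (mod 1181)
11^8 = (11^4)^2 ≡ 469^2 = 219961 ≡ 295 (mod 1181)
11^16 = (11^8)^2 ≡ 295^2 = 87025 ≡ 812 (mod 1181)
11^32 = (11^16)^2 ≡ 812^2 = 659344 ≡ 346 (mod 1181)
11^37 = 11^32 · 11^4 · 11^1 ≡ 346 · 469 · 11 ≡ 523 (mod 1181).
So M = 523. Giulia computes K = M^53 mod 1181.
523^1 ≡ 523 (mod 1181)
523^2 = (523^1)^2 ≡ 523^2 = 273529 ≡ 718 (mod 1181)
523^4 = (523^2)^2 ≡ 718^2 = 515524 ≡ 608 (mod 1181)
523^8 = (523^4)^2 ≡ 608^2 = 369664 ≡ 11 (mod 1181)
523^16 = (523^8)^2 ≡ 11^2 = 121 ≡ 121 (mod 1181)
523^32 = (523^16)^2 ≡ 121^2 = 14641 ≡ 469 (mod 1181)
523^53 = 523^32 · 523^16 · 523^4 · 523^1 ≡ 469 · 121 · 608 · 523 ≡ 280 (mod 1181).

280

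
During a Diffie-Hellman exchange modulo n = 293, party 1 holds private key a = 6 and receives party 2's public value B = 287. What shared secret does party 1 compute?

69

Shared key K = 287^6 mod 293.
287^1 ≡ 287 (mod 293)
287^2 = (287^1)^2 ≡ 287^2 = 82369 ≡ 36 (mod 293)
287^4 = (287^2)^2 ≡ 36^2 = 1296 ≡ 124 (mod 293)
287^6 = 287^4 · 287^2 ≡ 124 · 36 ≡ 69 (mod 293).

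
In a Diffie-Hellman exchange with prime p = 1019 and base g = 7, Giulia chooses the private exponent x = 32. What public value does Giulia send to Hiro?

966

Public value = 7^32 mod 1019.
7^1 ≡ 7 (mod 1019)
7^2 = (7^1)^2 ≡ 7^2 = 49 ≡ 49 (mod 1019)
7^4 = (7^2)^2 ≡ 49^2 = 2401 ≡ 363 (mod 1019)
7^8 = (7^4)^2 ≡ 363^2 = 131769 ≡ 318 (mod 1019)
7^16 = (7^8)^2 ≡ 318^2 = 101124 ≡ 243 (mod 1019)
7^32 = (7^16)^2 ≡ 243^2 = 59049 ≡ 966 (mod 1019)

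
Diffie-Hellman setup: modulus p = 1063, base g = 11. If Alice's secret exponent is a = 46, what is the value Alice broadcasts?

Public value = 11^46 (mod 1063).
11^1 ≡ 11 (mod 1063)
11^2 = (11^1)^2 ≡ 11^2 = 121 ≡ 121 (mod 1063)
11^4 = (11^2)^2 ≡ 121^2 = 14641 ≡ 822 (mod 1063)
11^8 = (11^4)^2 ≡ 822^2 = 675684 ≡ 679 (mod 1063)
11^16 = (11^8)^2 ≡ 679^2 = 461041 ≡ 762 (mod 1063)
11^32 = (11^16)^2 ≡ 762^2 = 580644 ≡ 246 (mod 1063)
11^46 = 11^32 · 11^8 · 11^4 · 11^2 ≡ 246 · 679 · 822 · 121 ≡ 126 (mod 1063).

126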